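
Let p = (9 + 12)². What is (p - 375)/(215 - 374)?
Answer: -22/53 ≈ -0.41509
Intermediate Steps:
p = 441 (p = 21² = 441)
(p - 375)/(215 - 374) = (441 - 375)/(215 - 374) = 66/(-159) = 66*(-1/159) = -22/53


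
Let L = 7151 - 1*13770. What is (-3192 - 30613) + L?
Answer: -40424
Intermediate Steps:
L = -6619 (L = 7151 - 13770 = -6619)
(-3192 - 30613) + L = (-3192 - 30613) - 6619 = -33805 - 6619 = -40424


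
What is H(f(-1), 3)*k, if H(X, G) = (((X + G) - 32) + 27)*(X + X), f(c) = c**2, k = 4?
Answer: -8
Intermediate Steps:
H(X, G) = 2*X*(-5 + G + X) (H(X, G) = (((G + X) - 32) + 27)*(2*X) = ((-32 + G + X) + 27)*(2*X) = (-5 + G + X)*(2*X) = 2*X*(-5 + G + X))
H(f(-1), 3)*k = (2*(-1)**2*(-5 + 3 + (-1)**2))*4 = (2*1*(-5 + 3 + 1))*4 = (2*1*(-1))*4 = -2*4 = -8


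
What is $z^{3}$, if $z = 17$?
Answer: $4913$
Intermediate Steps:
$z^{3} = 17^{3} = 4913$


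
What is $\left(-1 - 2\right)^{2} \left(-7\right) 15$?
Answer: $-945$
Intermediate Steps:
$\left(-1 - 2\right)^{2} \left(-7\right) 15 = \left(-3\right)^{2} \left(-7\right) 15 = 9 \left(-7\right) 15 = \left(-63\right) 15 = -945$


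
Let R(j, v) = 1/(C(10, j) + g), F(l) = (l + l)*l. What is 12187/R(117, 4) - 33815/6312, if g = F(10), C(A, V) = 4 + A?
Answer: 16461775801/6312 ≈ 2.6080e+6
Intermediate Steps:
F(l) = 2*l² (F(l) = (2*l)*l = 2*l²)
g = 200 (g = 2*10² = 2*100 = 200)
R(j, v) = 1/214 (R(j, v) = 1/((4 + 10) + 200) = 1/(14 + 200) = 1/214)
12187/R(117, 4) - 33815/6312 = 12187/(1/214) - 33815/6312 = 12187*214 - 33815*1/6312 = 2608018 - 33815/6312 = 16461775801/6312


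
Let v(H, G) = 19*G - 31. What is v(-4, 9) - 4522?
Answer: -4382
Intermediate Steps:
v(H, G) = -31 + 19*G
v(-4, 9) - 4522 = (-31 + 19*9) - 4522 = (-31 + 171) - 4522 = 140 - 4522 = -4382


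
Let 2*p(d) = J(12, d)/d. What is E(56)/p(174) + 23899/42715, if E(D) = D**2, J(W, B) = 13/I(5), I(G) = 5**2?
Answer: 1165402198687/555295 ≈ 2.0987e+6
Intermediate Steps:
I(G) = 25
J(W, B) = 13/25
p(d) = 13/(50*d) (p(d) = (13/(25*d))/2 = 13/(50*d))
E(56)/p(174) + 23899/42715 = 56**2/(((13/50)/174)) + 23899/42715 = 3136/(((13/50)*(1/174))) + 23899*(1/42715) = 3136/(13/8700) + 23899/42715 = 3136*(8700/13) + 23899/42715 = 27283200/13 + 23899/42715 = 1165402198687/555295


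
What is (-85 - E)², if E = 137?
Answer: 49284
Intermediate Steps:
(-85 - E)² = (-85 - 1*137)² = (-85 - 137)² = (-222)² = 49284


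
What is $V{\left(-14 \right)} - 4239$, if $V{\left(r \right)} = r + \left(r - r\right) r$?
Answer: $-4253$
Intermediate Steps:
$V{\left(r \right)} = r$ ($V{\left(r \right)} = r + 0 r = r + 0 = r$)
$V{\left(-14 \right)} - 4239 = -14 - 4239 = -4253$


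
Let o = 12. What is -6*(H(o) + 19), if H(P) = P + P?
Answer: -258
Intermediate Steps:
H(P) = 2*P
-6*(H(o) + 19) = -6*(2*12 + 19) = -6*(24 + 19) = -6*43 = -258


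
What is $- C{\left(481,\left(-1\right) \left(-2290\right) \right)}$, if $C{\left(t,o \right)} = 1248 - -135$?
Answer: $-1383$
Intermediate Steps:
$C{\left(t,o \right)} = 1383$ ($C{\left(t,o \right)} = 1248 + 135 = 1383$)
$- C{\left(481,\left(-1\right) \left(-2290\right) \right)} = \left(-1\right) 1383 = -1383$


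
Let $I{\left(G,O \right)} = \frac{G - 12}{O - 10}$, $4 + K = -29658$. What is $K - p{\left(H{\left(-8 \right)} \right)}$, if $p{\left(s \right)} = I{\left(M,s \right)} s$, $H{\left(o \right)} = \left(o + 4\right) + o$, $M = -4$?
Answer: $- \frac{326186}{11} \approx -29653.0$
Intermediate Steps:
$K = -29662$ ($K = -4 - 29658 = -29662$)
$H{\left(o \right)} = 4 + 2 o$ ($H{\left(o \right)} = \left(4 + o\right) + o = 4 + 2 o$)
$I{\left(G,O \right)} = \frac{-12 + G}{-10 + O}$
$p{\left(s \right)} = - \frac{16 s}{-10 + s}$ ($p{\left(s \right)} = \frac{-12 - 4}{-10 + s} s = \frac{1}{-10 + s} \left(-16\right) s = - \frac{16}{-10 + s} s = - \frac{16 s}{-10 + s}$)
$K - p{\left(H{\left(-8 \right)} \right)} = -29662 - - \frac{16 \left(4 + 2 \left(-8\right)\right)}{-10 + \left(4 + 2 \left(-8\right)\right)} = -29662 - - \frac{16 \left(4 - 16\right)}{-10 + \left(4 - 16\right)} = -29662 - \left(-16\right) \left(-12\right) \frac{1}{-10 - 12} = -29662 - \left(-16\right) \left(-12\right) \frac{1}{-22} = -29662 - \left(-16\right) \left(-12\right) \left(- \frac{1}{22}\right) = -29662 - - \frac{96}{11} = -29662 + \frac{96}{11} = - \frac{326186}{11}$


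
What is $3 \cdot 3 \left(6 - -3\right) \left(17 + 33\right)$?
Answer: $4050$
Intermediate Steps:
$3 \cdot 3 \left(6 - -3\right) \left(17 + 33\right) = 9 \left(6 + 3\right) 50 = 9 \cdot 9 \cdot 50 = 81 \cdot 50 = 4050$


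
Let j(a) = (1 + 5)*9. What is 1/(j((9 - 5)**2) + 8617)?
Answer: 1/8671 ≈ 0.00011533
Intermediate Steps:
j(a) = 54 (j(a) = 6*9 = 54)
1/(j((9 - 5)**2) + 8617) = 1/(54 + 8617) = 1/8671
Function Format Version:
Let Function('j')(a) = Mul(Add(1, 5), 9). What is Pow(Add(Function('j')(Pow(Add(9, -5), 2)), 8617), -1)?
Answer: Rational(1, 8671) ≈ 0.00011533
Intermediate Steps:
Function('j')(a) = 54 (Function('j')(a) = Mul(6, 9) = 54)
Pow(Add(Function('j')(Pow(Add(9, -5), 2)), 8617), -1) = Pow(Add(54, 8617), -1) = Pow(8671, -1) = Rational(1, 8671)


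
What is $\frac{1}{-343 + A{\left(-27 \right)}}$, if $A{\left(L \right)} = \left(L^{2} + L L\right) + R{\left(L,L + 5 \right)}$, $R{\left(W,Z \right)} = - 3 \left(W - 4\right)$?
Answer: $\frac{1}{1208} \approx 0.00082781$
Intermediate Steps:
$R{\left(W,Z \right)} = 12 - 3 W$ ($R{\left(W,Z \right)} = - 3 \left(-4 + W\right) = 12 - 3 W$)
$A{\left(L \right)} = 12 - 3 L + 2 L^{2}$ ($A{\left(L \right)} = \left(L^{2} + L L\right) - \left(-12 + 3 L\right) = \left(L^{2} + L^{2}\right) - \left(-12 + 3 L\right) = 2 L^{2} - \left(-12 + 3 L\right) = 12 - 3 L + 2 L^{2}$)
$\frac{1}{-343 + A{\left(-27 \right)}} = \frac{1}{-343 + \left(12 - -81 + 2 \left(-27\right)^{2}\right)} = \frac{1}{-343 + \left(12 + 81 + 2 \cdot 729\right)} = \frac{1}{-343 + \left(12 + 81 + 1458\right)} = \frac{1}{-343 + 1551} = \frac{1}{1208}$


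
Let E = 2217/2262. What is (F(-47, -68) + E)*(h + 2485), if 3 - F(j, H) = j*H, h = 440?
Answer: -541526175/58 ≈ -9.3367e+6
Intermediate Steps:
E = 739/754 (E = 2217*(1/2262) = 739/754 ≈ 0.98011)
F(j, H) = 3 - H*j (F(j, H) = 3 - j*H = 3 - H*j)
(F(-47, -68) + E)*(h + 2485) = ((3 - 1*(-68)*(-47)) + 739/754)*(440 + 2485) = ((3 - 3196) + 739/754)*2925 = (-3193 + 739/754)*2925 = -2406783/754*2925 = -541526175/58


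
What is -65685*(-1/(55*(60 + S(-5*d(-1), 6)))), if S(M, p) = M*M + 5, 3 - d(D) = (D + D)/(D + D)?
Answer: 4379/605 ≈ 7.2380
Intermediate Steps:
d(D) = 2 (d(D) = 3 - (D + D)/(D + D) = 3 - 2*D/(2*D) = 3 - 2*D*1/(2*D) = 3 - 1*1 = 3 - 1 = 2)
S(M, p) = 5 + M² (S(M, p) = M² + 5 = 5 + M²)
-65685*(-1/(55*(60 + S(-5*d(-1), 6)))) = -65685*(-1/(55*(60 + (5 + (-5*2)²)))) = -65685*(-1/(55*(60 + (5 + (-10)²)))) = -65685*(-1/(55*(60 + (5 + 100)))) = -65685*(-1/(55*(60 + 105))) = -65685/((-55*165)) = -65685/(-9075) = -65685*(-1/9075) = 4379/605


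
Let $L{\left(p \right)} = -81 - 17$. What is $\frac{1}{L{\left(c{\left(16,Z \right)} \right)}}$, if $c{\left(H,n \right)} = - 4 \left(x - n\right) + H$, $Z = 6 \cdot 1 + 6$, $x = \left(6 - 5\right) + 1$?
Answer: $- \frac{1}{98} \approx -0.010204$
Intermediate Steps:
$x = 2$ ($x = 1 + 1 = 2$)
$Z = 12$ ($Z = 6 + 6 = 12$)
$c{\left(H,n \right)} = -8 + H + 4 n$ ($c{\left(H,n \right)} = - 4 \left(2 - n\right) + H = \left(-8 + 4 n\right) + H = -8 + H + 4 n$)
$L{\left(p \right)} = -98$ ($L{\left(p \right)} = -81 - 17 = -98$)
$\frac{1}{L{\left(c{\left(16,Z \right)} \right)}} = \frac{1}{-98} = - \frac{1}{98}$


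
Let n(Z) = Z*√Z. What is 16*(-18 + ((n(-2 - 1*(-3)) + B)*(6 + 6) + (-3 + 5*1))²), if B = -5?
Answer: 33568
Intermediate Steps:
n(Z) = Z^(3/2)
16*(-18 + ((n(-2 - 1*(-3)) + B)*(6 + 6) + (-3 + 5*1))²) = 16*(-18 + (((-2 - 1*(-3))^(3/2) - 5)*(6 + 6) + (-3 + 5*1))²) = 16*(-18 + (((-2 + 3)^(3/2) - 5)*12 + (-3 + 5))²) = 16*(-18 + ((1^(3/2) - 5)*12 + 2)²) = 16*(-18 + ((1 - 5)*12 + 2)²) = 16*(-18 + (-4*12 + 2)²) = 16*(-18 + (-48 + 2)²) = 16*(-18 + (-46)²) = 16*(-18 + 2116) = 16*2098 = 33568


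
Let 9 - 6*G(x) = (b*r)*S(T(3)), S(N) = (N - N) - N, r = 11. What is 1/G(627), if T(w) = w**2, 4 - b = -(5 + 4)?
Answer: 1/216 ≈ 0.0046296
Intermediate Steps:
b = 13 (b = 4 - (-1)*(5 + 4) = 4 - (-1)*9 = 4 - 1*(-9) = 4 + 9 = 13)
S(N) = -N (S(N) = 0 - N = -N)
G(x) = 216 (G(x) = 3/2 - 13*11*(-1*3**2)/6 = 3/2 - 143*(-1*9)/6 = 3/2 - 143*(-9)/6 = 3/2 - 1/6*(-1287) = 3/2 + 429/2 = 216)
1/G(627) = 1/216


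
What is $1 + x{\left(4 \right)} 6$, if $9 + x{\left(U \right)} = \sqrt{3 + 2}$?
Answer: $-53 + 6 \sqrt{5} \approx -39.584$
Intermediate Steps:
$x{\left(U \right)} = -9 + \sqrt{5}$ ($x{\left(U \right)} = -9 + \sqrt{3 + 2} = -9 + \sqrt{5}$)
$1 + x{\left(4 \right)} 6 = 1 + \left(-9 + \sqrt{5}\right) 6 = 1 - \left(54 - 6 \sqrt{5}\right) = -53 + 6 \sqrt{5}$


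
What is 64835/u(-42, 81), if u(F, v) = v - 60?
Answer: 64835/21 ≈ 3087.4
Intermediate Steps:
u(F, v) = -60 + v
64835/u(-42, 81) = 64835/(-60 + 81) = 64835/21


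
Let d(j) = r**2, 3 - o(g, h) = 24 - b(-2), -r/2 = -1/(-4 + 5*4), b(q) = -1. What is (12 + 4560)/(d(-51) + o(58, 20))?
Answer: -97536/469 ≈ -207.97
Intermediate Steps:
r = 1/8 (r = -(-2)/(-4 + 5*4) = -(-2)/(-4 + 20) = -(-2)/16 = -2*(-1/16) = 1/8 ≈ 0.12500)
o(g, h) = -22 (o(g, h) = 3 - (24 - 1*(-1)) = 3 - (24 + 1) = 3 - 1*25 = 3 - 25 = -22)
d(j) = 1/64 (d(j) = (1/8)**2 = 1/64)
(12 + 4560)/(d(-51) + o(58, 20)) = (12 + 4560)/(1/64 - 22) = 4572/(-1407/64) = 4572*(-64/1407) = -97536/469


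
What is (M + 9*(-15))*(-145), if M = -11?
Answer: 21170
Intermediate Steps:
(M + 9*(-15))*(-145) = (-11 + 9*(-15))*(-145) = (-11 - 135)*(-145) = -146*(-145) = 21170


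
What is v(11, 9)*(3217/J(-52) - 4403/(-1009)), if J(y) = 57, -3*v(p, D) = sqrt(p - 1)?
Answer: -3496924*sqrt(10)/172539 ≈ -64.091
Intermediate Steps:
v(p, D) = -sqrt(-1 + p)/3 (v(p, D) = -sqrt(p - 1)/3 = -sqrt(-1 + p)/3)
v(11, 9)*(3217/J(-52) - 4403/(-1009)) = (-sqrt(-1 + 11)/3)*(3217/57 - 4403/(-1009)) = (-sqrt(10)/3)*(3217*(1/57) - 4403*(-1/1009)) = (-sqrt(10)/3)*(3217/57 + 4403/1009) = -sqrt(10)/3*(3496924/57513) = -3496924*sqrt(10)/172539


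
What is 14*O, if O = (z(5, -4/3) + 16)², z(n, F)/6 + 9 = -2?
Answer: 35000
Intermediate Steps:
z(n, F) = -66 (z(n, F) = -54 + 6*(-2) = -54 - 12 = -66)
O = 2500 (O = (-66 + 16)² = (-50)² = 2500)
14*O = 14*2500 = 35000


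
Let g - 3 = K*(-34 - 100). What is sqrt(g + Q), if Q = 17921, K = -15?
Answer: sqrt(19934) ≈ 141.19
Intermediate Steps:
g = 2013 (g = 3 - 15*(-34 - 100) = 3 - 15*(-134) = 3 + 2010 = 2013)
sqrt(g + Q) = sqrt(2013 + 17921) = sqrt(19934)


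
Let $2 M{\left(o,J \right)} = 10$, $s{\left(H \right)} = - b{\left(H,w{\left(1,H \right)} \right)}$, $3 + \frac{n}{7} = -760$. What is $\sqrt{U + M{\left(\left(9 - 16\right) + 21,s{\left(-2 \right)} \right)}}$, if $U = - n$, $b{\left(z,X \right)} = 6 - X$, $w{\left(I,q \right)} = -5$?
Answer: $9 \sqrt{66} \approx 73.116$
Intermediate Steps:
$n = -5341$ ($n = -21 + 7 \left(-760\right) = -21 - 5320 = -5341$)
$s{\left(H \right)} = -11$ ($s{\left(H \right)} = - (6 - -5) = - (6 + 5) = \left(-1\right) 11 = -11$)
$M{\left(o,J \right)} = 5$ ($M{\left(o,J \right)} = \frac{1}{2} \cdot 10 = 5$)
$U = 5341$ ($U = \left(-1\right) \left(-5341\right) = 5341$)
$\sqrt{U + M{\left(\left(9 - 16\right) + 21,s{\left(-2 \right)} \right)}} = \sqrt{5341 + 5} = \sqrt{5346} = 9 \sqrt{66}$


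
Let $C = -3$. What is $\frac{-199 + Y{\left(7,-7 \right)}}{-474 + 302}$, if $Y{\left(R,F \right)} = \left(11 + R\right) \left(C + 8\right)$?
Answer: $\frac{109}{172} \approx 0.63372$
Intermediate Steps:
$Y{\left(R,F \right)} = 55 + 5 R$ ($Y{\left(R,F \right)} = \left(11 + R\right) \left(-3 + 8\right) = \left(11 + R\right) 5 = 55 + 5 R$)
$\frac{-199 + Y{\left(7,-7 \right)}}{-474 + 302} = \frac{-199 + \left(55 + 5 \cdot 7\right)}{-474 + 302} = \frac{-199 + \left(55 + 35\right)}{-172} = \left(-199 + 90\right) \left(- \frac{1}{172}\right) = \left(-109\right) \left(- \frac{1}{172}\right) = \frac{109}{172}$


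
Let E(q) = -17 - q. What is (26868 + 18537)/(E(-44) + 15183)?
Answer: 1009/338 ≈ 2.9852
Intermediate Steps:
(26868 + 18537)/(E(-44) + 15183) = (26868 + 18537)/((-17 - 1*(-44)) + 15183) = 45405/((-17 + 44) + 15183) = 45405/(27 + 15183) = 45405/15210 = 45405*(1/15210) = 1009/338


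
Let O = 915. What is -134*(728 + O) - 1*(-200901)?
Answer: -19261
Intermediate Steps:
-134*(728 + O) - 1*(-200901) = -134*(728 + 915) - 1*(-200901) = -134*1643 + 200901 = -220162 + 200901 = -19261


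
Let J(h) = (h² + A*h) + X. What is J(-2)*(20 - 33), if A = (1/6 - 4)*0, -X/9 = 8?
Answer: 884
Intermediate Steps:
X = -72 (X = -9*8 = -72)
A = 0 (A = (⅙ - 4)*0 = -23/6*0 = 0)
J(h) = -72 + h² (J(h) = (h² + 0*h) - 72 = (h² + 0) - 72 = h² - 72 = -72 + h²)
J(-2)*(20 - 33) = (-72 + (-2)²)*(20 - 33) = (-72 + 4)*(-13) = -68*(-13) = 884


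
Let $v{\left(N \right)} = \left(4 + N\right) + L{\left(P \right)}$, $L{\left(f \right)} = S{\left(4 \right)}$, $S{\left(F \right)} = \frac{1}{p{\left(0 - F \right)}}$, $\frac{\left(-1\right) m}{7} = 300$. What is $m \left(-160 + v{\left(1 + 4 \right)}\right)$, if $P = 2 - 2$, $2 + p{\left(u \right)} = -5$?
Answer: $317400$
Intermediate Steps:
$m = -2100$ ($m = \left(-7\right) 300 = -2100$)
$p{\left(u \right)} = -7$ ($p{\left(u \right)} = -2 - 5 = -7$)
$P = 0$ ($P = 2 - 2 = 0$)
$S{\left(F \right)} = - \frac{1}{7}$ ($S{\left(F \right)} = \frac{1}{-7} = - \frac{1}{7}$)
$L{\left(f \right)} = - \frac{1}{7}$
$v{\left(N \right)} = \frac{27}{7} + N$ ($v{\left(N \right)} = \left(4 + N\right) - \frac{1}{7} = \frac{27}{7} + N$)
$m \left(-160 + v{\left(1 + 4 \right)}\right) = - 2100 \left(-160 + \left(\frac{27}{7} + \left(1 + 4\right)\right)\right) = - 2100 \left(-160 + \left(\frac{27}{7} + 5\right)\right) = - 2100 \left(-160 + \frac{62}{7}\right) = \left(-2100\right) \left(- \frac{1058}{7}\right) = 317400$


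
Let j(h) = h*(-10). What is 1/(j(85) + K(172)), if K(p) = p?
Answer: -1/678 ≈ -0.0014749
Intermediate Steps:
j(h) = -10*h
1/(j(85) + K(172)) = 1/(-10*85 + 172) = 1/(-850 + 172) = 1/(-678) = -1/678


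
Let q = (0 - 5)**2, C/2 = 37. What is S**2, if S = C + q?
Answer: 9801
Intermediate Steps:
C = 74 (C = 2*37 = 74)
q = 25 (q = (-5)**2 = 25)
S = 99 (S = 74 + 25 = 99)
S**2 = 99**2 = 9801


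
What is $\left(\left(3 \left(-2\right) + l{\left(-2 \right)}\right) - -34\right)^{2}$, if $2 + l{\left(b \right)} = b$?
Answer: $576$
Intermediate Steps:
$l{\left(b \right)} = -2 + b$
$\left(\left(3 \left(-2\right) + l{\left(-2 \right)}\right) - -34\right)^{2} = \left(\left(3 \left(-2\right) - 4\right) - -34\right)^{2} = \left(\left(-6 - 4\right) + 34\right)^{2} = \left(-10 + 34\right)^{2} = 24^{2} = 576$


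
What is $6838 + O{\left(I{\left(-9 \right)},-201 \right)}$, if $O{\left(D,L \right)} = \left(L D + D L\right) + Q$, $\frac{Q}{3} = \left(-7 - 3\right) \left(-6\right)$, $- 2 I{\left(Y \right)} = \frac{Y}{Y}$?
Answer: $7219$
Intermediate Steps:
$I{\left(Y \right)} = - \frac{1}{2}$ ($I{\left(Y \right)} = - \frac{Y \frac{1}{Y}}{2} = \left(- \frac{1}{2}\right) 1 = - \frac{1}{2}$)
$Q = 180$ ($Q = 3 \left(-7 - 3\right) \left(-6\right) = 3 \left(\left(-10\right) \left(-6\right)\right) = 3 \cdot 60 = 180$)
$O{\left(D,L \right)} = 180 + 2 D L$ ($O{\left(D,L \right)} = \left(L D + D L\right) + 180 = \left(D L + D L\right) + 180 = 2 D L + 180 = 180 + 2 D L$)
$6838 + O{\left(I{\left(-9 \right)},-201 \right)} = 6838 + \left(180 + 2 \left(- \frac{1}{2}\right) \left(-201\right)\right) = 6838 + \left(180 + 201\right) = 6838 + 381 = 7219$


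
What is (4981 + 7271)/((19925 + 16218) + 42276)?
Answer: 12252/78419 ≈ 0.15624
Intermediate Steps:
(4981 + 7271)/((19925 + 16218) + 42276) = 12252/(36143 + 42276) = 12252/78419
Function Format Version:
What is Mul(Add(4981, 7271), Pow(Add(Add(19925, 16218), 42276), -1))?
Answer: Rational(12252, 78419) ≈ 0.15624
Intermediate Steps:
Mul(Add(4981, 7271), Pow(Add(Add(19925, 16218), 42276), -1)) = Mul(12252, Pow(Add(36143, 42276), -1)) = Mul(12252, Pow(78419, -1)) = Mul(12252, Rational(1, 78419)) = Rational(12252, 78419)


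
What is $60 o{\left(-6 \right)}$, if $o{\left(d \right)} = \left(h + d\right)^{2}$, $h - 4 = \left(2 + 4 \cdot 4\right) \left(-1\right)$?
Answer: $24000$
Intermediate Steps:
$h = -14$ ($h = 4 + \left(2 + 4 \cdot 4\right) \left(-1\right) = 4 + \left(2 + 16\right) \left(-1\right) = 4 + 18 \left(-1\right) = 4 - 18 = -14$)
$o{\left(d \right)} = \left(-14 + d\right)^{2}$
$60 o{\left(-6 \right)} = 60 \left(-14 - 6\right)^{2} = 60 \left(-20\right)^{2} = 60 \cdot 400 = 24000$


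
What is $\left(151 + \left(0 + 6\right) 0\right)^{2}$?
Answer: $22801$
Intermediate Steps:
$\left(151 + \left(0 + 6\right) 0\right)^{2} = \left(151 + 6 \cdot 0\right)^{2} = \left(151 + 0\right)^{2} = 151^{2} = 22801$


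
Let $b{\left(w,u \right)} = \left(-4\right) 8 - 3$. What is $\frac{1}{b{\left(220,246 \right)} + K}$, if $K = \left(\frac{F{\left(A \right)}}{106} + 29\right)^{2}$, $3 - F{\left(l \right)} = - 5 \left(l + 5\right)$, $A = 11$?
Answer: $\frac{11236}{9573389} \approx 0.0011737$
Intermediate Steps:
$F{\left(l \right)} = 28 + 5 l$ ($F{\left(l \right)} = 3 - - 5 \left(l + 5\right) = 3 - - 5 \left(5 + l\right) = 3 - \left(-25 - 5 l\right) = 3 + \left(25 + 5 l\right) = 28 + 5 l$)
$K = \frac{9966649}{11236}$ ($K = \left(\frac{28 + 5 \cdot 11}{106} + 29\right)^{2} = \left(\left(28 + 55\right) \frac{1}{106} + 29\right)^{2} = \left(83 \cdot \frac{1}{106} + 29\right)^{2} = \left(\frac{83}{106} + 29\right)^{2} = \left(\frac{3157}{106}\right)^{2} = \frac{9966649}{11236} \approx 887.03$)
$b{\left(w,u \right)} = -35$ ($b{\left(w,u \right)} = -32 - 3 = -35$)
$\frac{1}{b{\left(220,246 \right)} + K} = \frac{1}{-35 + \frac{9966649}{11236}} = \frac{1}{\frac{9573389}{11236}} = \frac{11236}{9573389}$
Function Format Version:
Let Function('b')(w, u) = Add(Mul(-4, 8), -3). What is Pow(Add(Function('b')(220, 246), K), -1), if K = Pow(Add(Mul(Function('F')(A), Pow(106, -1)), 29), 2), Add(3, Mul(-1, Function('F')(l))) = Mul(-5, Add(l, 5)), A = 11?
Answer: Rational(11236, 9573389) ≈ 0.0011737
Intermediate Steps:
Function('F')(l) = Add(28, Mul(5, l)) (Function('F')(l) = Add(3, Mul(-1, Mul(-5, Add(l, 5)))) = Add(3, Mul(-1, Mul(-5, Add(5, l)))) = Add(3, Mul(-1, Add(-25, Mul(-5, l)))) = Add(3, Add(25, Mul(5, l))) = Add(28, Mul(5, l)))
K = Rational(9966649, 11236) (K = Pow(Add(Mul(Add(28, Mul(5, 11)), Pow(106, -1)), 29), 2) = Pow(Add(Mul(Add(28, 55), Rational(1, 106)), 29), 2) = Pow(Add(Mul(83, Rational(1, 106)), 29), 2) = Pow(Add(Rational(83, 106), 29), 2) = Pow(Rational(3157, 106), 2) = Rational(9966649, 11236) ≈ 887.03)
Function('b')(w, u) = -35 (Function('b')(w, u) = Add(-32, -3) = -35)
Pow(Add(Function('b')(220, 246), K), -1) = Pow(Add(-35, Rational(9966649, 11236)), -1) = Pow(Rational(9573389, 11236), -1) = Rational(11236, 9573389)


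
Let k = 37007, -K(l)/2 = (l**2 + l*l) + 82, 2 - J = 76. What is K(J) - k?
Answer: -59075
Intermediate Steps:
J = -74 (J = 2 - 1*76 = 2 - 76 = -74)
K(l) = -164 - 4*l**2 (K(l) = -2*((l**2 + l*l) + 82) = -2*((l**2 + l**2) + 82) = -2*(2*l**2 + 82) = -2*(82 + 2*l**2) = -164 - 4*l**2)
K(J) - k = (-164 - 4*(-74)**2) - 1*37007 = (-164 - 4*5476) - 37007 = (-164 - 21904) - 37007 = -22068 - 37007 = -59075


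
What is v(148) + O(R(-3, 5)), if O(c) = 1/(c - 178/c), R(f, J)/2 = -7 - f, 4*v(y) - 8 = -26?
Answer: -505/114 ≈ -4.4298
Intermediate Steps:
v(y) = -9/2 (v(y) = 2 + (¼)*(-26) = 2 - 13/2 = -9/2)
R(f, J) = -14 - 2*f (R(f, J) = 2*(-7 - f) = -14 - 2*f)
v(148) + O(R(-3, 5)) = -9/2 + (-14 - 2*(-3))/(-178 + (-14 - 2*(-3))²) = -9/2 + (-14 + 6)/(-178 + (-14 + 6)²) = -9/2 - 8/(-178 + (-8)²) = -9/2 - 8/(-178 + 64) = -9/2 - 8/(-114) = -9/2 - 8*(-1/114) = -9/2 + 4/57 = -505/114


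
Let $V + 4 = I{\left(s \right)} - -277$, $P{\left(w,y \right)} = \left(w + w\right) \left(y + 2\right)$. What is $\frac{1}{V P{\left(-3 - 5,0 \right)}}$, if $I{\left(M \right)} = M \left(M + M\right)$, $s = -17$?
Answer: $- \frac{1}{27232} \approx -3.6722 \cdot 10^{-5}$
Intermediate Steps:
$P{\left(w,y \right)} = 2 w \left(2 + y\right)$
$I{\left(M \right)} = 2 M^{2}$ ($I{\left(M \right)} = M 2 M = 2 M^{2}$)
$V = 851$ ($V = -4 + \left(2 \left(-17\right)^{2} - -277\right) = -4 + \left(2 \cdot 289 + 277\right) = -4 + \left(578 + 277\right) = -4 + 855 = 851$)
$\frac{1}{V P{\left(-3 - 5,0 \right)}} = \frac{1}{851 \cdot 2 \left(-3 - 5\right) \left(2 + 0\right)} = \frac{1}{851 \cdot 2 \left(-3 - 5\right) 2} = \frac{1}{851 \cdot 2 \left(-8\right) 2} = \frac{1}{851 \left(-32\right)} = \frac{1}{-27232} = - \frac{1}{27232}$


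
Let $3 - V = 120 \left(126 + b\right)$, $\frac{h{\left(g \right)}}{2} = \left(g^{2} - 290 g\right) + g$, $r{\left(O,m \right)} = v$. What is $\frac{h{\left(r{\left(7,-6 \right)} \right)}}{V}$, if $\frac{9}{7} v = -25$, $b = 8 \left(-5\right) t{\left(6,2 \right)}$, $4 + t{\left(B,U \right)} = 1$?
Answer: $- \frac{971600}{2390877} \approx -0.40638$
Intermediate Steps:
$t{\left(B,U \right)} = -3$ ($t{\left(B,U \right)} = -4 + 1 = -3$)
$b = 120$ ($b = 8 \left(-5\right) \left(-3\right) = \left(-40\right) \left(-3\right) = 120$)
$v = - \frac{175}{9}$ ($v = \frac{7}{9} \left(-25\right) = - \frac{175}{9} \approx -19.444$)
$r{\left(O,m \right)} = - \frac{175}{9}$
$h{\left(g \right)} = - 578 g + 2 g^{2}$ ($h{\left(g \right)} = 2 \left(\left(g^{2} - 290 g\right) + g\right) = 2 \left(g^{2} - 289 g\right) = - 578 g + 2 g^{2}$)
$V = -29517$ ($V = 3 - 120 \left(126 + 120\right) = 3 - 120 \cdot 246 = 3 - 29520 = -29517$)
$\frac{h{\left(r{\left(7,-6 \right)} \right)}}{V} = \frac{2 \left(- \frac{175}{9}\right) \left(-289 - \frac{175}{9}\right)}{-29517} = 2 \left(- \frac{175}{9}\right) \left(- \frac{2776}{9}\right) \left(- \frac{1}{29517}\right) = \frac{971600}{81} \left(- \frac{1}{29517}\right) = - \frac{971600}{2390877}$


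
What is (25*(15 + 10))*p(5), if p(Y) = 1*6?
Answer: 3750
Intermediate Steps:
p(Y) = 6
(25*(15 + 10))*p(5) = (25*(15 + 10))*6 = (25*25)*6 = 625*6 = 3750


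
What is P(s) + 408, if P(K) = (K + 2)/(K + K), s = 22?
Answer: 4494/11 ≈ 408.55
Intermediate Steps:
P(K) = (2 + K)/(2*K) (P(K) = (2 + K)/((2*K)) = (2 + K)*(1/(2*K)) = (2 + K)/(2*K))
P(s) + 408 = (½)*(2 + 22)/22 + 408 = (½)*(1/22)*24 + 408 = 6/11 + 408 = 4494/11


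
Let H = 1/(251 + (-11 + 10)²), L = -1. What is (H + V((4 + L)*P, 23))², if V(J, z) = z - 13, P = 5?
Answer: 6355441/63504 ≈ 100.08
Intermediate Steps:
V(J, z) = -13 + z
H = 1/252 (H = 1/(251 + (-1)²) = 1/(251 + 1) = 1/252 ≈ 0.0039683)
(H + V((4 + L)*P, 23))² = (1/252 + (-13 + 23))² = (1/252 + 10)² = (2521/252)² = 6355441/63504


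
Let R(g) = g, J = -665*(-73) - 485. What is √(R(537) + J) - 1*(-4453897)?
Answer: 4453897 + √48597 ≈ 4.4541e+6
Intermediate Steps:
J = 48060 (J = 48545 - 485 = 48060)
√(R(537) + J) - 1*(-4453897) = √(537 + 48060) - 1*(-4453897) = √48597 + 4453897 = 4453897 + √48597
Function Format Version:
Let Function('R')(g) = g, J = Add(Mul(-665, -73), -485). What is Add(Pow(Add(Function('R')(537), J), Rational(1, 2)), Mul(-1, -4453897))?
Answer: Add(4453897, Pow(48597, Rational(1, 2))) ≈ 4.4541e+6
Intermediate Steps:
J = 48060 (J = Add(48545, -485) = 48060)
Add(Pow(Add(Function('R')(537), J), Rational(1, 2)), Mul(-1, -4453897)) = Add(Pow(Add(537, 48060), Rational(1, 2)), Mul(-1, -4453897)) = Add(Pow(48597, Rational(1, 2)), 4453897) = Add(4453897, Pow(48597, Rational(1, 2)))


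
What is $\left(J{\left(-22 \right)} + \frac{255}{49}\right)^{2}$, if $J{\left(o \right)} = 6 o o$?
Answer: $\frac{20320787601}{2401} \approx 8.4635 \cdot 10^{6}$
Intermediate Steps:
$J{\left(o \right)} = 6 o^{2}$
$\left(J{\left(-22 \right)} + \frac{255}{49}\right)^{2} = \left(6 \left(-22\right)^{2} + \frac{255}{49}\right)^{2} = \left(6 \cdot 484 + 255 \cdot \frac{1}{49}\right)^{2} = \left(2904 + \frac{255}{49}\right)^{2} = \left(\frac{142551}{49}\right)^{2} = \frac{20320787601}{2401}$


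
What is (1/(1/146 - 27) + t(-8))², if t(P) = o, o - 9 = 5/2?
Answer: 8163303201/62125924 ≈ 131.40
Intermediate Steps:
o = 23/2 (o = 9 + 5/2 = 23/2 ≈ 11.500)
t(P) = 23/2
(1/(1/146 - 27) + t(-8))² = (1/(1/146 - 27) + 23/2)² = (1/(-3941/146) + 23/2)² = (-146/3941 + 23/2)² = (90351/7882)² = 8163303201/62125924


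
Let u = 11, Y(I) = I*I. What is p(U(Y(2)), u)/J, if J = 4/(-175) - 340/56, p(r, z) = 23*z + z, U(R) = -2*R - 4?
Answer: -30800/711 ≈ -43.319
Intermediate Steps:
Y(I) = I²
U(R) = -4 - 2*R
p(r, z) = 24*z
J = -2133/350 (J = 4*(-1/175) - 340*1/56 = -4/175 - 85/14 = -2133/350 ≈ -6.0943)
p(U(Y(2)), u)/J = (24*11)/(-2133/350) = 264*(-350/2133) = -30800/711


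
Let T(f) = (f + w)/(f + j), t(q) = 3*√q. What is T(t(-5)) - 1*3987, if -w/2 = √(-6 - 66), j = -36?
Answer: -594058/149 - 4*√10/149 - 12*I*√5/149 + 48*I*√2/149 ≈ -3987.1 + 0.2755*I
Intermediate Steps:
w = -12*I*√2 (w = -2*√(-6 - 66) = -12*I*√2 ≈ -16.971*I)
T(f) = (f - 12*I*√2)/(-36 + f) (T(f) = (f - 12*I*√2)/(f - 36) = (f - 12*I*√2)/(-36 + f))
T(t(-5)) - 1*3987 = (3*√(-5) - 12*I*√2)/(-36 + 3*√(-5)) - 1*3987 = (3*(I*√5) - 12*I*√2)/(-36 + 3*(I*√5)) - 3987 = (3*I*√5 - 12*I*√2)/(-36 + 3*I*√5) - 3987 = (-12*I*√2 + 3*I*√5)/(-36 + 3*I*√5) - 3987 = -3987 + (-12*I*√2 + 3*I*√5)/(-36 + 3*I*√5)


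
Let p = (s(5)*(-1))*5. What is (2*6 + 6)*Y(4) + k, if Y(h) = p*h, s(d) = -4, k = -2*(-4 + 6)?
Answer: 1436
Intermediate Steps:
k = -4 (k = -2*2 = -4)
p = 20 (p = -4*(-1)*5 = 4*5 = 20)
Y(h) = 20*h
(2*6 + 6)*Y(4) + k = (2*6 + 6)*(20*4) - 4 = (12 + 6)*80 - 4 = 18*80 - 4 = 1440 - 4 = 1436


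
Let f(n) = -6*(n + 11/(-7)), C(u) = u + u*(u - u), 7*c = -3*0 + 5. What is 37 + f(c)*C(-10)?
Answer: -101/7 ≈ -14.429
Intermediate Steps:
c = 5/7 (c = (-3*0 + 5)/7 = (0 + 5)/7 = (1/7)*5 = 5/7 ≈ 0.71429)
C(u) = u (C(u) = u + u*0 = u + 0 = u)
f(n) = 66/7 - 6*n (f(n) = -6*(n + 11*(-1/7)) = -6*(n - 11/7) = -6*(-11/7 + n) = 66/7 - 6*n)
37 + f(c)*C(-10) = 37 + (66/7 - 6*5/7)*(-10) = 37 + (66/7 - 30/7)*(-10) = 37 + (36/7)*(-10) = 37 - 360/7 = -101/7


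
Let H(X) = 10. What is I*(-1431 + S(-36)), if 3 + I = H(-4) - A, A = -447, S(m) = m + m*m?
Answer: -77634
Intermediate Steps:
S(m) = m + m²
I = 454 (I = -3 + (10 - 1*(-447)) = -3 + (10 + 447) = -3 + 457 = 454)
I*(-1431 + S(-36)) = 454*(-1431 - 36*(1 - 36)) = 454*(-1431 - 36*(-35)) = 454*(-1431 + 1260) = 454*(-171) = -77634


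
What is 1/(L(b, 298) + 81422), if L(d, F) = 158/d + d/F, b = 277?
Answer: 82546/6721184225 ≈ 1.2281e-5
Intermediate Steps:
1/(L(b, 298) + 81422) = 1/((158/277 + 277/298) + 81422) = 1/(123813/82546 + 81422) = 1/(6721184225/82546) = 82546/6721184225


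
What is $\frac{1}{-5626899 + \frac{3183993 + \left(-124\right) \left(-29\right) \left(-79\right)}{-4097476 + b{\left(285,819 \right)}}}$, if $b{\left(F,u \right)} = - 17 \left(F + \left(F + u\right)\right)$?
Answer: $- \frac{4121089}{23188954472920} \approx -1.7772 \cdot 10^{-7}$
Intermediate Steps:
$b{\left(F,u \right)} = - 34 F - 17 u$ ($b{\left(F,u \right)} = - 17 \left(u + 2 F\right) = - 34 F - 17 u$)
$\frac{1}{-5626899 + \frac{3183993 + \left(-124\right) \left(-29\right) \left(-79\right)}{-4097476 + b{\left(285,819 \right)}}} = \frac{1}{-5626899 + \frac{3183993 + \left(-124\right) \left(-29\right) \left(-79\right)}{-4097476 - 23613}} = \frac{1}{-5626899 + \frac{3183993 + 3596 \left(-79\right)}{-4097476 - 23613}} = \frac{1}{-5626899 + \frac{3183993 - 284084}{-4097476 - 23613}} = \frac{1}{-5626899 + \frac{2899909}{-4121089}} = \frac{1}{-5626899 + 2899909 \left(- \frac{1}{4121089}\right)} = \frac{1}{-5626899 - \frac{2899909}{4121089}} = \frac{1}{- \frac{23188954472920}{4121089}} = - \frac{4121089}{23188954472920}$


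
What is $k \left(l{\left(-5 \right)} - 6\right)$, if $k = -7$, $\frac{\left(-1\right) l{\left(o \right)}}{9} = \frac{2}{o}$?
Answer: $\frac{84}{5} \approx 16.8$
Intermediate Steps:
$l{\left(o \right)} = - \frac{18}{o}$ ($l{\left(o \right)} = - 9 \frac{2}{o} = - \frac{18}{o}$)
$k \left(l{\left(-5 \right)} - 6\right) = - 7 \left(- \frac{18}{-5} - 6\right) = - 7 \left(\left(-18\right) \left(- \frac{1}{5}\right) - 6\right) = - 7 \left(\frac{18}{5} - 6\right) = \left(-7\right) \left(- \frac{12}{5}\right) = \frac{84}{5}$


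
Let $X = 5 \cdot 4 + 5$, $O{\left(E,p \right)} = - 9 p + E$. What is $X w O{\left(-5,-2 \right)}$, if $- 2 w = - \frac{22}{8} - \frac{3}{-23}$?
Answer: $\frac{78325}{184} \approx 425.68$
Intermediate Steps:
$O{\left(E,p \right)} = E - 9 p$
$w = \frac{241}{184}$ ($w = - \frac{- \frac{22}{8} - \frac{3}{-23}}{2} = - \frac{\left(-22\right) \frac{1}{8} - - \frac{3}{23}}{2} = - \frac{- \frac{11}{4} + \frac{3}{23}}{2} = \left(- \frac{1}{2}\right) \left(- \frac{241}{92}\right) = \frac{241}{184} \approx 1.3098$)
$X = 25$ ($X = 20 + 5 = 25$)
$X w O{\left(-5,-2 \right)} = 25 \cdot \frac{241}{184} \left(-5 - -18\right) = \frac{6025 \left(-5 + 18\right)}{184} = \frac{6025}{184} \cdot 13 = \frac{78325}{184}$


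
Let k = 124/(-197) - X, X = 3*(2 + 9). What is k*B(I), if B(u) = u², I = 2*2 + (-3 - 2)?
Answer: -6625/197 ≈ -33.629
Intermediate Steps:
X = 33 (X = 3*11 = 33)
k = -6625/197 (k = 124/(-197) - 1*33 = 124*(-1/197) - 33 = -124/197 - 33 = -6625/197 ≈ -33.629)
I = -1 (I = 4 - 5 = -1)
k*B(I) = -6625/197*(-1)² = -6625/197*1 = -6625/197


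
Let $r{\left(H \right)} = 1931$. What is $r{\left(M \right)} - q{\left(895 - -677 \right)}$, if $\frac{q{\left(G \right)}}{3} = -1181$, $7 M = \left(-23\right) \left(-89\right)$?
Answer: $5474$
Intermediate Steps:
$M = \frac{2047}{7}$ ($M = \frac{\left(-23\right) \left(-89\right)}{7} = \frac{1}{7} \cdot 2047 = \frac{2047}{7} \approx 292.43$)
$q{\left(G \right)} = -3543$ ($q{\left(G \right)} = 3 \left(-1181\right) = -3543$)
$r{\left(M \right)} - q{\left(895 - -677 \right)} = 1931 - -3543 = 1931 + 3543 = 5474$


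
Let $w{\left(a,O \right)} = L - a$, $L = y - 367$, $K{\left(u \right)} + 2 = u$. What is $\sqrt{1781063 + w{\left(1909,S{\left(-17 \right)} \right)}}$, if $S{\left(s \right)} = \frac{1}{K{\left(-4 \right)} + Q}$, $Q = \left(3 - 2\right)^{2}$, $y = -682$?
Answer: $\sqrt{1778105} \approx 1333.5$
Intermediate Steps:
$K{\left(u \right)} = -2 + u$
$Q = 1$ ($Q = 1^{2} = 1$)
$S{\left(s \right)} = - \frac{1}{5}$ ($S{\left(s \right)} = \frac{1}{\left(-2 - 4\right) + 1} = \frac{1}{-6 + 1} = \frac{1}{-5} = - \frac{1}{5}$)
$L = -1049$ ($L = -682 - 367 = -1049$)
$w{\left(a,O \right)} = -1049 - a$
$\sqrt{1781063 + w{\left(1909,S{\left(-17 \right)} \right)}} = \sqrt{1781063 - 2958} = \sqrt{1778105}$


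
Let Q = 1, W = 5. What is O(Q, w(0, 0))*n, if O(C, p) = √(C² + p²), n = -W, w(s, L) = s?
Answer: -5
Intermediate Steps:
n = -5 (n = -1*5 = -5)
O(Q, w(0, 0))*n = √(1² + 0²)*(-5) = √(1 + 0)*(-5) = √1*(-5) = 1*(-5) = -5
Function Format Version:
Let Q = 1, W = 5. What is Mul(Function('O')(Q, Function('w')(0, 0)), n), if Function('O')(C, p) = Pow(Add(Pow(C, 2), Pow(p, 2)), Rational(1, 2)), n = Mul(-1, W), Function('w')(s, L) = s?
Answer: -5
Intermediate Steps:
n = -5 (n = Mul(-1, 5) = -5)
Mul(Function('O')(Q, Function('w')(0, 0)), n) = Mul(Pow(Add(Pow(1, 2), Pow(0, 2)), Rational(1, 2)), -5) = Mul(Pow(Add(1, 0), Rational(1, 2)), -5) = Mul(Pow(1, Rational(1, 2)), -5) = Mul(1, -5) = -5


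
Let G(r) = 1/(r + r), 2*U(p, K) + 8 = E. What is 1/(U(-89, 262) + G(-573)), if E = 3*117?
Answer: 573/98269 ≈ 0.0058309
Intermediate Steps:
E = 351
U(p, K) = 343/2 (U(p, K) = -4 + (½)*351 = -4 + 351/2 = 343/2)
G(r) = 1/(2*r)
1/(U(-89, 262) + G(-573)) = 1/(343/2 + (½)/(-573)) = 1/(343/2 + (½)*(-1/573)) = 1/(343/2 - 1/1146) = 1/(98269/573) = 573/98269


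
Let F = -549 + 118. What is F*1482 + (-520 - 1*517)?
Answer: -639779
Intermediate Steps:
F = -431
F*1482 + (-520 - 1*517) = -431*1482 + (-520 - 1*517) = -638742 + (-520 - 517) = -638742 - 1037 = -639779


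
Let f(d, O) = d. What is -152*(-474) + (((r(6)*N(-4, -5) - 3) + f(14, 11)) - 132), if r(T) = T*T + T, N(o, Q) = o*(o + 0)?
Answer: 72599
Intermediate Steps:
N(o, Q) = o² (N(o, Q) = o*o = o²)
r(T) = T + T² (r(T) = T² + T = T + T²)
-152*(-474) + (((r(6)*N(-4, -5) - 3) + f(14, 11)) - 132) = -152*(-474) + ((((6*(1 + 6))*(-4)² - 3) + 14) - 132) = 72048 + ((((6*7)*16 - 3) + 14) - 132) = 72048 + (((42*16 - 3) + 14) - 132) = 72048 + (((672 - 3) + 14) - 132) = 72048 + ((669 + 14) - 132) = 72048 + (683 - 132) = 72048 + 551 = 72599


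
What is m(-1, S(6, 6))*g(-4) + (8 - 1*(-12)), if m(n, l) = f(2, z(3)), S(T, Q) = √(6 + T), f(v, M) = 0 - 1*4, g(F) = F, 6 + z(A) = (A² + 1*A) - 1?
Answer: 36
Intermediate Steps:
z(A) = -7 + A + A² (z(A) = -6 + ((A² + 1*A) - 1) = -6 + ((A² + A) - 1) = -6 + ((A + A²) - 1) = -6 + (-1 + A + A²) = -7 + A + A²)
f(v, M) = -4 (f(v, M) = 0 - 4 = -4)
m(n, l) = -4
m(-1, S(6, 6))*g(-4) + (8 - 1*(-12)) = -4*(-4) + (8 - 1*(-12)) = 16 + (8 + 12) = 16 + 20 = 36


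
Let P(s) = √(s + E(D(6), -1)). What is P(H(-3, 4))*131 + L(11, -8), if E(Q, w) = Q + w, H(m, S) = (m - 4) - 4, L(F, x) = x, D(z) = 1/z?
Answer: -8 + 131*I*√426/6 ≈ -8.0 + 450.63*I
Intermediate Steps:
H(m, S) = -8 + m (H(m, S) = (-4 + m) - 4 = -8 + m)
P(s) = √(-⅚ + s) (P(s) = √(s + (1/6 - 1)) = √(s + (⅙ - 1)) = √(s - ⅚) = √(-⅚ + s))
P(H(-3, 4))*131 + L(11, -8) = (√(-30 + 36*(-8 - 3))/6)*131 - 8 = (√(-30 + 36*(-11))/6)*131 - 8 = (√(-30 - 396)/6)*131 - 8 = (√(-426)/6)*131 - 8 = ((I*√426)/6)*131 - 8 = (I*√426/6)*131 - 8 = 131*I*√426/6 - 8 = -8 + 131*I*√426/6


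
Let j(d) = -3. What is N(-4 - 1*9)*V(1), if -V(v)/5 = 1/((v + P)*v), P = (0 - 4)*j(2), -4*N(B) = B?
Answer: -5/4 ≈ -1.2500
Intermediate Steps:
N(B) = -B/4
P = 12 (P = (0 - 4)*(-3) = -4*(-3) = 12)
V(v) = -5/(v*(12 + v)) (V(v) = -5/((v + 12)*v) = -5/((12 + v)*v) = -5/(v*(12 + v)))
N(-4 - 1*9)*V(1) = (-(-4 - 1*9)/4)*(-5/(1*(12 + 1))) = (-(-4 - 9)/4)*(-5*1/13) = (-¼*(-13))*(-5*1*1/13) = (13/4)*(-5/13) = -5/4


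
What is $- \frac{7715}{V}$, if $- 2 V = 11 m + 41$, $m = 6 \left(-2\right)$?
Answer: $- \frac{15430}{91} \approx -169.56$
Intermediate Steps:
$m = -12$
$V = \frac{91}{2}$ ($V = - \frac{11 \left(-12\right) + 41}{2} = - \frac{-132 + 41}{2} = \left(- \frac{1}{2}\right) \left(-91\right) = \frac{91}{2} \approx 45.5$)
$- \frac{7715}{V} = - \frac{7715}{\frac{91}{2}} = \left(-7715\right) \frac{2}{91} = - \frac{15430}{91}$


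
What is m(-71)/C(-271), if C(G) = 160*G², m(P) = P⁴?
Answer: 25411681/11750560 ≈ 2.1626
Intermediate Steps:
m(-71)/C(-271) = (-71)⁴/((160*(-271)²)) = 25411681/((160*73441)) = 25411681/11750560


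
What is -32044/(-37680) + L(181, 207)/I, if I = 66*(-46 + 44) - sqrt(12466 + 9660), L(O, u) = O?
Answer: 131365181/22146420 - 181*sqrt(22126)/4702 ≈ 0.20572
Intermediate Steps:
I = -132 - sqrt(22126) (I = 66*(-2) - sqrt(22126) = -132 - sqrt(22126) ≈ -280.75)
-32044/(-37680) + L(181, 207)/I = -32044/(-37680) + 181/(-132 - sqrt(22126)) = -32044*(-1/37680) + 181/(-132 - sqrt(22126)) = 8011/9420 + 181/(-132 - sqrt(22126))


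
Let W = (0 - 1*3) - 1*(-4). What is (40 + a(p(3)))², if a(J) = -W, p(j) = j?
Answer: 1521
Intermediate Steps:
W = 1 (W = (0 - 3) + 4 = -3 + 4 = 1)
a(J) = -1 (a(J) = -1*1 = -1)
(40 + a(p(3)))² = (40 - 1)² = 39² = 1521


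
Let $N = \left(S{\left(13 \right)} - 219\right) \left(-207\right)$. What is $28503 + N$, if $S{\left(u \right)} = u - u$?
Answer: $73836$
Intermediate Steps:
$S{\left(u \right)} = 0$
$N = 45333$ ($N = \left(0 - 219\right) \left(-207\right) = \left(-219\right) \left(-207\right) = 45333$)
$28503 + N = 28503 + 45333 = 73836$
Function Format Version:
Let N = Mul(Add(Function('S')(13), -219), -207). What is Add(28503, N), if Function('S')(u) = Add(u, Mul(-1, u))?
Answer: 73836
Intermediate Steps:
Function('S')(u) = 0
N = 45333 (N = Mul(Add(0, -219), -207) = Mul(-219, -207) = 45333)
Add(28503, N) = Add(28503, 45333) = 73836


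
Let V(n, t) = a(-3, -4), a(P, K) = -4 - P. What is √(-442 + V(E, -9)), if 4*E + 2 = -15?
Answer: I*√443 ≈ 21.048*I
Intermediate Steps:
E = -17/4 (E = -½ + (¼)*(-15) = -½ - 15/4 = -17/4 ≈ -4.2500)
V(n, t) = -1 (V(n, t) = -4 - 1*(-3) = -4 + 3 = -1)
√(-442 + V(E, -9)) = √(-442 - 1) = √(-443) = I*√443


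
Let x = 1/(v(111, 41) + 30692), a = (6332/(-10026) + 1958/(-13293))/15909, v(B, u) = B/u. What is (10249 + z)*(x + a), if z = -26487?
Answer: 39423816072127330/148241033834403447 ≈ 0.26594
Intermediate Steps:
a = -5766788/117793433709 (a = (6332*(-1/10026) + 1958*(-1/13293))*(1/15909) = (-3166/5013 - 1958/13293)*(1/15909) = -5766788/7404201*1/15909 = -5766788/117793433709 ≈ -4.8957e-5)
x = 41/1258483 (x = 1/(111/41 + 30692) = 1/(1258483/41) = 41/1258483 ≈ 3.2579e-5)
(10249 + z)*(x + a) = (10249 - 26487)*(41/1258483 - 5766788/117793433709) = -16238*(-2427873880535/148241033834403447) = 39423816072127330/148241033834403447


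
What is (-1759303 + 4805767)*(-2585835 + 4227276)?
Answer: 5000590914624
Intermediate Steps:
(-1759303 + 4805767)*(-2585835 + 4227276) = 3046464*1641441 = 5000590914624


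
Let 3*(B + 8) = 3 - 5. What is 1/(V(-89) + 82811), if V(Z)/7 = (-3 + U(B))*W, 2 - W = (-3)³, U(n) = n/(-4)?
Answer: 6/495851 ≈ 1.2100e-5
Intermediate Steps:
B = -26/3 (B = -8 + (3 - 5)/3 = -8 + (⅓)*(-2) = -8 - ⅔ = -26/3 ≈ -8.6667)
U(n) = -n/4 (U(n) = n*(-¼) = -n/4)
W = 29 (W = 2 - 1*(-3)³ = 2 - 1*(-27) = 2 + 27 = 29)
V(Z) = -1015/6 (V(Z) = 7*((-3 - ¼*(-26/3))*29) = 7*((-3 + 13/6)*29) = 7*(-⅚*29) = 7*(-145/6) = -1015/6)
1/(V(-89) + 82811) = 1/(-1015/6 + 82811) = 1/(495851/6) = 6/495851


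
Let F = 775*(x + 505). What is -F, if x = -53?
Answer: -350300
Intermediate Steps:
F = 350300 (F = 775*(-53 + 505) = 775*452 = 350300)
-F = -1*350300 = -350300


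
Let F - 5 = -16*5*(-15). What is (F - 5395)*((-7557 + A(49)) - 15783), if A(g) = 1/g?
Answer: 4791931210/49 ≈ 9.7795e+7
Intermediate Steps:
F = 1205 (F = 5 - 16*5*(-15) = 5 - 80*(-15) = 5 + 1200 = 1205)
(F - 5395)*((-7557 + A(49)) - 15783) = (1205 - 5395)*((-7557 + 1/49) - 15783) = -4190*((-7557 + 1/49) - 15783) = -4190*(-370292/49 - 15783) = -4190*(-1143659/49) = 4791931210/49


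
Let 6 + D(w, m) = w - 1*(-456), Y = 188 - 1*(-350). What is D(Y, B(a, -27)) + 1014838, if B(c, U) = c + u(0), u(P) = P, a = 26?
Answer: 1015826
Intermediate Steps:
B(c, U) = c (B(c, U) = c + 0 = c)
Y = 538 (Y = 188 + 350 = 538)
D(w, m) = 450 + w (D(w, m) = -6 + (w - 1*(-456)) = -6 + (w + 456) = -6 + (456 + w) = 450 + w)
D(Y, B(a, -27)) + 1014838 = (450 + 538) + 1014838 = 988 + 1014838 = 1015826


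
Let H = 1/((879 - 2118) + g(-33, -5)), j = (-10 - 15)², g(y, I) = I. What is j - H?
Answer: 777501/1244 ≈ 625.00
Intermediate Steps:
j = 625 (j = (-25)² = 625)
H = -1/1244 (H = 1/((879 - 2118) - 5) = 1/(-1239 - 5) = 1/(-1244) = -1/1244 ≈ -0.00080386)
j - H = 625 - 1*(-1/1244) = 625 + 1/1244 = 777501/1244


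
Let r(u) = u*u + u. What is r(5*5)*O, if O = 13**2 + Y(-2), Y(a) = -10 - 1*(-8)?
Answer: 108550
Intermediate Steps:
Y(a) = -2 (Y(a) = -10 + 8 = -2)
O = 167 (O = 13**2 - 2 = 169 - 2 = 167)
r(u) = u + u**2 (r(u) = u**2 + u = u + u**2)
r(5*5)*O = ((5*5)*(1 + 5*5))*167 = (25*(1 + 25))*167 = (25*26)*167 = 650*167 = 108550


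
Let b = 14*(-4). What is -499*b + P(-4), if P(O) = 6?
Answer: 27950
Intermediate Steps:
b = -56
-499*b + P(-4) = -499*(-56) + 6 = 27944 + 6 = 27950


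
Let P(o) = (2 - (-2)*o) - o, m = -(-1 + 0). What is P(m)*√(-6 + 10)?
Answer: 6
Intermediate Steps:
m = 1 (m = -1*(-1) = 1)
P(o) = 2 + o (P(o) = (2 + 2*o) - o = 2 + o)
P(m)*√(-6 + 10) = (2 + 1)*√(-6 + 10) = 3*√4 = 3*2 = 6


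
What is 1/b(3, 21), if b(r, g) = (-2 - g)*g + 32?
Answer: -1/451 ≈ -0.0022173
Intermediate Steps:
b(r, g) = 32 + g*(-2 - g) (b(r, g) = g*(-2 - g) + 32 = 32 + g*(-2 - g))
1/b(3, 21) = 1/(32 - 1*21² - 2*21) = 1/(32 - 1*441 - 42) = 1/(32 - 441 - 42) = 1/(-451) = -1/451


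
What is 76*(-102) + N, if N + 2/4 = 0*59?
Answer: -15505/2 ≈ -7752.5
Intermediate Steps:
N = -½ (N = -½ + 0*59 = -½ + 0 = -½ ≈ -0.50000)
76*(-102) + N = 76*(-102) - ½ = -7752 - ½ = -15505/2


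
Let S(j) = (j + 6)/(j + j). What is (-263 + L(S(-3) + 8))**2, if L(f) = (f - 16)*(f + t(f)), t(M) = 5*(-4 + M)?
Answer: 904401/4 ≈ 2.2610e+5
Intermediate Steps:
S(j) = (6 + j)/(2*j) (S(j) = (6 + j)/((2*j)) = (6 + j)*(1/(2*j)) = (6 + j)/(2*j))
t(M) = -20 + 5*M
L(f) = (-20 + 6*f)*(-16 + f) (L(f) = (f - 16)*(f + (-20 + 5*f)) = (-16 + f)*(-20 + 6*f) = (-20 + 6*f)*(-16 + f))
(-263 + L(S(-3) + 8))**2 = (-263 + (320 - 116*((1/2)*(6 - 3)/(-3) + 8) + 6*((1/2)*(6 - 3)/(-3) + 8)**2))**2 = (-263 + (320 - 116*((1/2)*(-1/3)*3 + 8) + 6*((1/2)*(-1/3)*3 + 8)**2))**2 = (-263 + (320 - 116*(-1/2 + 8) + 6*(-1/2 + 8)**2))**2 = (-263 + (320 - 116*15/2 + 6*(15/2)**2))**2 = (-263 + (320 - 870 + 6*(225/4)))**2 = (-263 + (320 - 870 + 675/2))**2 = (-263 - 425/2)**2 = (-951/2)**2 = 904401/4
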